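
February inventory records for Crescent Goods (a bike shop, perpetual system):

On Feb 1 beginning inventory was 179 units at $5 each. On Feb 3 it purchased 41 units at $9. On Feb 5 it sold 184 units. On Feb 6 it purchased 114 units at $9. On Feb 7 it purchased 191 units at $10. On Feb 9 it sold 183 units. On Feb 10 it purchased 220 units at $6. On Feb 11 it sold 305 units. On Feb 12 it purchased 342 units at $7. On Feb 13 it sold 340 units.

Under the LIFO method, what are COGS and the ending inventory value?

Feb 5, 184 sold [LIFO — newest first]: 41 @ $9 + 143 @ $5 = $1,084
Feb 9, 183 sold [LIFO — newest first]: 183 @ $10 = $1,830
Feb 11, 305 sold [LIFO — newest first]: 220 @ $6 + 8 @ $10 + 77 @ $9 = $2,093
Feb 13, 340 sold [LIFO — newest first]: 340 @ $7 = $2,380
Total COGS = $1,084 + $1,830 + $2,093 + $2,380 = $7,387
Ending inventory: 36 @ $5 + 37 @ $9 + 2 @ $7 = $527
Check: goods available $7,914 = COGS $7,387 + ending $527

COGS = $7,387; ending inventory = $527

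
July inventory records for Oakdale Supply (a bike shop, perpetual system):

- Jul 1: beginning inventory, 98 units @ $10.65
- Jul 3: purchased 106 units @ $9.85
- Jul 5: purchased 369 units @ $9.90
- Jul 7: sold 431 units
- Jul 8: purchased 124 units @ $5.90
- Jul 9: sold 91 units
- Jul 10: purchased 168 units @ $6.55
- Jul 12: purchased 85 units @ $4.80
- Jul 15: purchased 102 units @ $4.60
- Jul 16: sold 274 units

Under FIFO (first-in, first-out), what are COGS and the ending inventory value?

Jul 7, 431 sold [FIFO — oldest first]: 98 @ $10.65 + 106 @ $9.85 + 227 @ $9.90 = $4,335.10
Jul 9, 91 sold [FIFO — oldest first]: 91 @ $9.90 = $900.90
Jul 16, 274 sold [FIFO — oldest first]: 51 @ $9.90 + 124 @ $5.90 + 99 @ $6.55 = $1,884.95
Total COGS = $4,335.10 + $900.90 + $1,884.95 = $7,120.95
Ending inventory: 69 @ $6.55 + 85 @ $4.80 + 102 @ $4.60 = $1,329.15
Check: goods available $8,450.10 = COGS $7,120.95 + ending $1,329.15

COGS = $7,120.95; ending inventory = $1,329.15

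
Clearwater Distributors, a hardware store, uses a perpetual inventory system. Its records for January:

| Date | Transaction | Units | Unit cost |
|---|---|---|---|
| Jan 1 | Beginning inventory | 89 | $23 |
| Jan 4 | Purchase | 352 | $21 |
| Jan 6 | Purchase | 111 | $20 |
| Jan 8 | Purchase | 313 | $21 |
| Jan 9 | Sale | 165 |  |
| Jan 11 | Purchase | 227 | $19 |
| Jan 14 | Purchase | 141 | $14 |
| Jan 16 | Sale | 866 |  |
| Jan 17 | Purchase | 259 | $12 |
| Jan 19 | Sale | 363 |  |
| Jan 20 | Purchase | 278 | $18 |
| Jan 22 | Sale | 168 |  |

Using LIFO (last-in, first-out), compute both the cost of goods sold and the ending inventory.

Jan 9, 165 sold [LIFO — newest first]: 165 @ $21 = $3,465
Jan 16, 866 sold [LIFO — newest first]: 141 @ $14 + 227 @ $19 + 148 @ $21 + 111 @ $20 + 239 @ $21 = $16,634
Jan 19, 363 sold [LIFO — newest first]: 259 @ $12 + 104 @ $21 = $5,292
Jan 22, 168 sold [LIFO — newest first]: 168 @ $18 = $3,024
Total COGS = $3,465 + $16,634 + $5,292 + $3,024 = $28,415
Ending inventory: 89 @ $23 + 9 @ $21 + 110 @ $18 = $4,216
Check: goods available $32,631 = COGS $28,415 + ending $4,216

COGS = $28,415; ending inventory = $4,216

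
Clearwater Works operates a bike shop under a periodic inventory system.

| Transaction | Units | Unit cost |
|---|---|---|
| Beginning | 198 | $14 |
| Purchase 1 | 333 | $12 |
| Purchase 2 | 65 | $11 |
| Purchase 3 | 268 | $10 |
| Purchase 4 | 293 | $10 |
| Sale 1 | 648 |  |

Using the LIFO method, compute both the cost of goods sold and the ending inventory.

COGS = $6,589; ending inventory = $6,504

Sale 1 (648) [LIFO — newest first]: 293 @ $10 + 268 @ $10 + 65 @ $11 + 22 @ $12 = $6,589
Ending inventory: 198 @ $14 + 311 @ $12 = $6,504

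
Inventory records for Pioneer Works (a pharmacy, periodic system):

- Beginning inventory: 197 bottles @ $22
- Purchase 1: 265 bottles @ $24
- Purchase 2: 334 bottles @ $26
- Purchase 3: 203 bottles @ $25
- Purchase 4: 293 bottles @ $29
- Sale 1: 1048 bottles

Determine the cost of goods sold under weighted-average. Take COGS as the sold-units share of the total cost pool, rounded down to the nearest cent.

Sale 1, sell 1048: 1048/1292 × $32,950.00 → $26,727.24
Ending inventory (cost pool remaining) = $6,222.76

COGS = $26,727.24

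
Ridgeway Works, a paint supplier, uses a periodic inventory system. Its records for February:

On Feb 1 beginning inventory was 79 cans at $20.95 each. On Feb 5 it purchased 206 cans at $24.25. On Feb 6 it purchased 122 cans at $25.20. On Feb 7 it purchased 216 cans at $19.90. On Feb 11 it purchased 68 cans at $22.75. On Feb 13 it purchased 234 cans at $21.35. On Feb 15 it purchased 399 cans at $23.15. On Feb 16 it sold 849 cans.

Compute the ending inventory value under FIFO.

Ending inventory = $10,859.45

Feb 16, 849 sold [FIFO — oldest first]: 79 @ $20.95 + 206 @ $24.25 + 122 @ $25.20 + 216 @ $19.90 + 68 @ $22.75 + 158 @ $21.35 = $18,943.65
Ending inventory: 76 @ $21.35 + 399 @ $23.15 = $10,859.45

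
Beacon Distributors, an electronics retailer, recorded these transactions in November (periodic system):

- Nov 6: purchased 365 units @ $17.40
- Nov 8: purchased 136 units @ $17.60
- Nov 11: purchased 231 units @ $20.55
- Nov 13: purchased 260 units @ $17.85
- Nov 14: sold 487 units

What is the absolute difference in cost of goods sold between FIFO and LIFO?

FIFO COGS: 365 @ $17.40 + 122 @ $17.60 = $8,498.20
LIFO COGS: 260 @ $17.85 + 227 @ $20.55 = $9,305.85
Difference = |$8,498.20 − $9,305.85| = $807.65

$807.65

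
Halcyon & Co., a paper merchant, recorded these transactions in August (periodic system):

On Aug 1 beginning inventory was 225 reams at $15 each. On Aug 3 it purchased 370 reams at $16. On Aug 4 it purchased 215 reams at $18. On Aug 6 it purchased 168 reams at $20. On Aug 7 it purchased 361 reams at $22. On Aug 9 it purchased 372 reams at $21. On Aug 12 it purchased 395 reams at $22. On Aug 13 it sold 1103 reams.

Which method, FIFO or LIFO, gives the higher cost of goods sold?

FIFO COGS: 225 @ $15 + 370 @ $16 + 215 @ $18 + 168 @ $20 + 125 @ $22 = $19,275
LIFO COGS: 395 @ $22 + 372 @ $21 + 336 @ $22 = $23,894

LIFO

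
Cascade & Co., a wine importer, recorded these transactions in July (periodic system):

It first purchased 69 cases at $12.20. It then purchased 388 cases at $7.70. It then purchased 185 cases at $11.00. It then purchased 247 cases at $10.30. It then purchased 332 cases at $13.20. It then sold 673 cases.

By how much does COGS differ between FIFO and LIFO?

FIFO COGS: 69 @ $12.20 + 388 @ $7.70 + 185 @ $11.00 + 31 @ $10.30 = $6,183.70
LIFO COGS: 332 @ $13.20 + 247 @ $10.30 + 94 @ $11.00 = $7,960.50
Difference = |$6,183.70 − $7,960.50| = $1,776.80

$1,776.80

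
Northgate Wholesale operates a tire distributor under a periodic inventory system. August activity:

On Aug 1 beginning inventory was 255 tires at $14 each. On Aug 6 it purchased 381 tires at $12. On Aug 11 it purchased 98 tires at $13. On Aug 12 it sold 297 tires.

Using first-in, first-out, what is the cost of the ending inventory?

Aug 12, 297 sold [FIFO — oldest first]: 255 @ $14 + 42 @ $12 = $4,074
Ending inventory: 339 @ $12 + 98 @ $13 = $5,342

Ending inventory = $5,342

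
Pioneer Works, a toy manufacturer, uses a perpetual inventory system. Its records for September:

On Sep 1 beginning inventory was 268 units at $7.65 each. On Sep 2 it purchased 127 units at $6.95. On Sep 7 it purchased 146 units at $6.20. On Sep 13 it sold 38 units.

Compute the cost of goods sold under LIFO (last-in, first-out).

Sep 13, 38 sold [LIFO — newest first]: 38 @ $6.20 = $235.60
Ending inventory: 268 @ $7.65 + 127 @ $6.95 + 108 @ $6.20 = $3,602.45

COGS = $235.60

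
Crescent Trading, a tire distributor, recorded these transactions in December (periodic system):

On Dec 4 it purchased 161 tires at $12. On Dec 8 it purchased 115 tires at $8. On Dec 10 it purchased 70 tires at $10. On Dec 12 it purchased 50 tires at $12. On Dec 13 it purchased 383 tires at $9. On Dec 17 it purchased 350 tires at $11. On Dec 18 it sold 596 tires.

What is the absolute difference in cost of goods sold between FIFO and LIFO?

$112

FIFO COGS: 161 @ $12 + 115 @ $8 + 70 @ $10 + 50 @ $12 + 200 @ $9 = $5,952
LIFO COGS: 350 @ $11 + 246 @ $9 = $6,064
Difference = |$5,952 − $6,064| = $112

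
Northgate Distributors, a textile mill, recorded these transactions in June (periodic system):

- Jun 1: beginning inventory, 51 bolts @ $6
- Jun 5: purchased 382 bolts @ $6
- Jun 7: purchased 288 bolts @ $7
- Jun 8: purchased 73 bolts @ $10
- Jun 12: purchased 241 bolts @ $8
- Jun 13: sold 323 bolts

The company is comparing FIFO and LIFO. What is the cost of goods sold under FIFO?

FIFO COGS: 51 @ $6 + 272 @ $6 = $1,938
LIFO COGS: 241 @ $8 + 73 @ $10 + 9 @ $7 = $2,721

COGS = $1,938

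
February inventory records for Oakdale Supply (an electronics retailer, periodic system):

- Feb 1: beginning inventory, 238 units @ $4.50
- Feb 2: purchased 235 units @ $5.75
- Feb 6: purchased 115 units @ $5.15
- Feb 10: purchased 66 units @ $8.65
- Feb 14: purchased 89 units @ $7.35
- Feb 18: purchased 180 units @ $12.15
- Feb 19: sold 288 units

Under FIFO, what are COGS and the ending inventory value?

Feb 19, 288 sold [FIFO — oldest first]: 238 @ $4.50 + 50 @ $5.75 = $1,358.50
Ending inventory: 185 @ $5.75 + 115 @ $5.15 + 66 @ $8.65 + 89 @ $7.35 + 180 @ $12.15 = $5,068.05
Check: goods available $6,426.55 = COGS $1,358.50 + ending $5,068.05

COGS = $1,358.50; ending inventory = $5,068.05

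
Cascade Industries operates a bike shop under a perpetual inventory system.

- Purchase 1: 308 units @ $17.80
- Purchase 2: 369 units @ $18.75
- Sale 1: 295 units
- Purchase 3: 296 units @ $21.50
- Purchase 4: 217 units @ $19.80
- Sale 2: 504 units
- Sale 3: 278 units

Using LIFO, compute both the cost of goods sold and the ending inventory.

COGS = $21,050.35; ending inventory = $2,011.40

Sale 1 (295) [LIFO — newest first]: 295 @ $18.75 = $5,531.25
Sale 2 (504) [LIFO — newest first]: 217 @ $19.80 + 287 @ $21.50 = $10,467.10
Sale 3 (278) [LIFO — newest first]: 9 @ $21.50 + 74 @ $18.75 + 195 @ $17.80 = $5,052.00
Total COGS = $5,531.25 + $10,467.10 + $5,052.00 = $21,050.35
Ending inventory: 113 @ $17.80 = $2,011.40
Check: goods available $23,061.75 = COGS $21,050.35 + ending $2,011.40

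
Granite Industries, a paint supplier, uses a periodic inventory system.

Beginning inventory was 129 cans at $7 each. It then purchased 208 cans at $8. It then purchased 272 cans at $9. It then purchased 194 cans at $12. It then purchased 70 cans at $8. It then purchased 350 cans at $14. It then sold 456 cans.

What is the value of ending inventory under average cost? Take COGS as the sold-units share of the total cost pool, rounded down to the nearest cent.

Sale 1, sell 456: 456/1223 × $12,803.00 → $4,773.64
Ending inventory (cost pool remaining) = $8,029.36

Ending inventory = $8,029.36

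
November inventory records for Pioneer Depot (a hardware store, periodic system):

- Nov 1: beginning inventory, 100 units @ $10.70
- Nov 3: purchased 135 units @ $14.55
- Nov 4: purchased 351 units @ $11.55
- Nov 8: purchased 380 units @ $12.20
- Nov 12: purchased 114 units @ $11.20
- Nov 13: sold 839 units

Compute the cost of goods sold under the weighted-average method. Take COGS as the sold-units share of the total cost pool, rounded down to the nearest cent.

COGS = $10,099.92

Nov 13, sell 839: 839/1080 × $13,001.10 → $10,099.92
Ending inventory (cost pool remaining) = $2,901.18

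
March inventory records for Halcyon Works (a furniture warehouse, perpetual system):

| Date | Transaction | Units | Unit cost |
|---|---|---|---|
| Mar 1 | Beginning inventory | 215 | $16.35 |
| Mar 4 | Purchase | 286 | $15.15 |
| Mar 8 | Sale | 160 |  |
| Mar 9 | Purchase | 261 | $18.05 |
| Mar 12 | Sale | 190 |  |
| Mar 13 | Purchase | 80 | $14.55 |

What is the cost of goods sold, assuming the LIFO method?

Mar 8, 160 sold [LIFO — newest first]: 160 @ $15.15 = $2,424.00
Mar 12, 190 sold [LIFO — newest first]: 190 @ $18.05 = $3,429.50
Total COGS = $2,424.00 + $3,429.50 = $5,853.50
Ending inventory: 215 @ $16.35 + 126 @ $15.15 + 71 @ $18.05 + 80 @ $14.55 = $7,869.70

COGS = $5,853.50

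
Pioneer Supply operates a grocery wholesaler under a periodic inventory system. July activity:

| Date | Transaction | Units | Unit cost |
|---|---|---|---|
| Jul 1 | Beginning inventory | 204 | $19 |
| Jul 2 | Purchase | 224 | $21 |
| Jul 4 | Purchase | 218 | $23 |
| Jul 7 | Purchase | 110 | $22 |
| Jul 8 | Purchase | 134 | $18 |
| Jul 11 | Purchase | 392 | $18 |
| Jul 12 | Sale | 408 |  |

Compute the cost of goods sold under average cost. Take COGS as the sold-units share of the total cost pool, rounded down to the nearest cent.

COGS = $8,109.71

Jul 12, sell 408: 408/1282 × $25,482.00 → $8,109.71
Ending inventory (cost pool remaining) = $17,372.29
Check: goods available $25,482.00 = COGS $8,109.71 + ending $17,372.29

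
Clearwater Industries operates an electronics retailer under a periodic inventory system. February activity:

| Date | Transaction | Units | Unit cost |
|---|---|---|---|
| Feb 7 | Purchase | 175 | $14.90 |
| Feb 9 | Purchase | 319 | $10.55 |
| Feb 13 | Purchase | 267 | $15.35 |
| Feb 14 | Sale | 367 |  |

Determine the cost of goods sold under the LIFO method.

COGS = $5,153.45

Feb 14, 367 sold [LIFO — newest first]: 267 @ $15.35 + 100 @ $10.55 = $5,153.45
Ending inventory: 175 @ $14.90 + 219 @ $10.55 = $4,917.95
Check: goods available $10,071.40 = COGS $5,153.45 + ending $4,917.95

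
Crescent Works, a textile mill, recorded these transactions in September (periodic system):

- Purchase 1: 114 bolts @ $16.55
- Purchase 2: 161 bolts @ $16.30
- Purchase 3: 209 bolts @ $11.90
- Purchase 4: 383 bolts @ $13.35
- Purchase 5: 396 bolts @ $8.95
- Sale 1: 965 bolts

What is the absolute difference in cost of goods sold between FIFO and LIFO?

FIFO COGS: 114 @ $16.55 + 161 @ $16.30 + 209 @ $11.90 + 383 @ $13.35 + 98 @ $8.95 = $12,988.25
LIFO COGS: 396 @ $8.95 + 383 @ $13.35 + 186 @ $11.90 = $10,870.65
Difference = |$12,988.25 − $10,870.65| = $2,117.60

$2,117.60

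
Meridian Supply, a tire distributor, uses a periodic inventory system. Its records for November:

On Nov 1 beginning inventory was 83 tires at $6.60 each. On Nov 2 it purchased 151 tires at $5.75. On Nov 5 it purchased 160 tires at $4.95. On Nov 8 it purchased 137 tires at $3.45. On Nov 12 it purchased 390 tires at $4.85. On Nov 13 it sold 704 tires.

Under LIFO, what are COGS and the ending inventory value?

Nov 13, 704 sold [LIFO — newest first]: 390 @ $4.85 + 137 @ $3.45 + 160 @ $4.95 + 17 @ $5.75 = $3,253.90
Ending inventory: 83 @ $6.60 + 134 @ $5.75 = $1,318.30

COGS = $3,253.90; ending inventory = $1,318.30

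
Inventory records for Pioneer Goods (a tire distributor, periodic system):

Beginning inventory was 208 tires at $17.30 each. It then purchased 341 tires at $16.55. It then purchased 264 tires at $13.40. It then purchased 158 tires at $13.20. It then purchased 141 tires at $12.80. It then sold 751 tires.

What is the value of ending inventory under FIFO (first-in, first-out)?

Ending inventory = $4,721.20

Sale 1 (751) [FIFO — oldest first]: 208 @ $17.30 + 341 @ $16.55 + 202 @ $13.40 = $11,948.75
Ending inventory: 62 @ $13.40 + 158 @ $13.20 + 141 @ $12.80 = $4,721.20
Check: goods available $16,669.95 = COGS $11,948.75 + ending $4,721.20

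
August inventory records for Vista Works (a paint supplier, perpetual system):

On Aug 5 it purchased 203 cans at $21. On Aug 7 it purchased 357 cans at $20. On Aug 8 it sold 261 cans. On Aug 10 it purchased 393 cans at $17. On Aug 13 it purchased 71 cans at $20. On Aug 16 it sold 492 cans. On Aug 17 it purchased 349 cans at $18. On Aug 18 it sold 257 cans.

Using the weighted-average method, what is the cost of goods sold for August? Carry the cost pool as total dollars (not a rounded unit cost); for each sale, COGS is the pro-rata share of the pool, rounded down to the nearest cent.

After Aug 5: 203 on hand, pool $4,263.00 (≈ $21.0000 each)
After Aug 7: 560 on hand, pool $11,403.00 (≈ $20.3625 each)
Aug 8, sell 261: 261/560 × $11,403.00 → $5,314.61
After Aug 10: 692 on hand, pool $12,769.39 (≈ $18.4529 each)
After Aug 13: 763 on hand, pool $14,189.39 (≈ $18.5968 each)
Aug 16, sell 492: 492/763 × $14,189.39 → $9,149.64
After Aug 17: 620 on hand, pool $11,321.75 (≈ $18.2609 each)
Aug 18, sell 257: 257/620 × $11,321.75 → $4,693.04
Total COGS = $5,314.61 + $9,149.64 + $4,693.04 = $19,157.29
Ending inventory (cost pool remaining) = $6,628.71
Check: goods available $25,786.00 = COGS $19,157.29 + ending $6,628.71

COGS = $19,157.29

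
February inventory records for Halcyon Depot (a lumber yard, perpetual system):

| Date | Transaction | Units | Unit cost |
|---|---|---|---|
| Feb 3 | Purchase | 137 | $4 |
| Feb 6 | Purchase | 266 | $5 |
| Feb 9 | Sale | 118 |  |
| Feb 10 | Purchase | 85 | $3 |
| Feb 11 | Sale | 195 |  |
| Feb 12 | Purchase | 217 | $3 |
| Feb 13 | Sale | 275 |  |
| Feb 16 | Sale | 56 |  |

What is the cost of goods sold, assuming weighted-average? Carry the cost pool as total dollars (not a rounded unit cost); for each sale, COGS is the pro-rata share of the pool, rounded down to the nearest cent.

After Feb 3: 137 on hand, pool $548.00 (≈ $4.0000 each)
After Feb 6: 403 on hand, pool $1,878.00 (≈ $4.6600 each)
Feb 9, sell 118: 118/403 × $1,878.00 → $549.88
After Feb 10: 370 on hand, pool $1,583.12 (≈ $4.2787 each)
Feb 11, sell 195: 195/370 × $1,583.12 → $834.34
After Feb 12: 392 on hand, pool $1,399.78 (≈ $3.5709 each)
Feb 13, sell 275: 275/392 × $1,399.78 → $981.98
Feb 16, sell 56: 56/117 × $417.80 → $199.97
Total COGS = $549.88 + $834.34 + $981.98 + $199.97 = $2,566.17
Ending inventory (cost pool remaining) = $217.83

COGS = $2,566.17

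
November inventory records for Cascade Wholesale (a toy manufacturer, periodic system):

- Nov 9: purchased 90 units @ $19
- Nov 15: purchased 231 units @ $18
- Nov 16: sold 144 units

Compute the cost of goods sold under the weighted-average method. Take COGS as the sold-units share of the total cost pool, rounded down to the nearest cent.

COGS = $2,632.37

Nov 16, sell 144: 144/321 × $5,868.00 → $2,632.37
Ending inventory (cost pool remaining) = $3,235.63
Check: goods available $5,868.00 = COGS $2,632.37 + ending $3,235.63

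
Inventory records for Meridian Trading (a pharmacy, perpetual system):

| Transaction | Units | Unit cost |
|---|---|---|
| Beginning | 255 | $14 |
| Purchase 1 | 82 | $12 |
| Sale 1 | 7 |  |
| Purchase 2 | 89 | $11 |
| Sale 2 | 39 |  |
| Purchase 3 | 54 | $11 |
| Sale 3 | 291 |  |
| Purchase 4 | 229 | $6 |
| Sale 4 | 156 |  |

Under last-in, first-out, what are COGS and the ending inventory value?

Sale 1 (7) [LIFO — newest first]: 7 @ $12 = $84
Sale 2 (39) [LIFO — newest first]: 39 @ $11 = $429
Sale 3 (291) [LIFO — newest first]: 54 @ $11 + 50 @ $11 + 75 @ $12 + 112 @ $14 = $3,612
Sale 4 (156) [LIFO — newest first]: 156 @ $6 = $936
Total COGS = $84 + $429 + $3,612 + $936 = $5,061
Ending inventory: 143 @ $14 + 73 @ $6 = $2,440
Check: goods available $7,501 = COGS $5,061 + ending $2,440

COGS = $5,061; ending inventory = $2,440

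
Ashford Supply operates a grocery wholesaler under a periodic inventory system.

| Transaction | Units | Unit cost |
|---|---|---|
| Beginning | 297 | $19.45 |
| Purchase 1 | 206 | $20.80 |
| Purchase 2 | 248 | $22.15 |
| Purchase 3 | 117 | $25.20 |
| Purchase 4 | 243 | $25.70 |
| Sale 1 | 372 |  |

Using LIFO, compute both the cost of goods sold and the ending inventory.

COGS = $9,459.30; ending inventory = $15,288.85

Sale 1 (372) [LIFO — newest first]: 243 @ $25.70 + 117 @ $25.20 + 12 @ $22.15 = $9,459.30
Ending inventory: 297 @ $19.45 + 206 @ $20.80 + 236 @ $22.15 = $15,288.85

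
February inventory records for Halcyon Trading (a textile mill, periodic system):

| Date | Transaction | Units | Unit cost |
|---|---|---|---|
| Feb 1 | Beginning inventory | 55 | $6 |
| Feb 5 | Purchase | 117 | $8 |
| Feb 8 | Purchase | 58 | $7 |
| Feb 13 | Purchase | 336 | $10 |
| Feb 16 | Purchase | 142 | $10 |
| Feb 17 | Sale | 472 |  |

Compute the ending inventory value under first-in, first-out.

Ending inventory = $2,360

Feb 17, 472 sold [FIFO — oldest first]: 55 @ $6 + 117 @ $8 + 58 @ $7 + 242 @ $10 = $4,092
Ending inventory: 94 @ $10 + 142 @ $10 = $2,360
Check: goods available $6,452 = COGS $4,092 + ending $2,360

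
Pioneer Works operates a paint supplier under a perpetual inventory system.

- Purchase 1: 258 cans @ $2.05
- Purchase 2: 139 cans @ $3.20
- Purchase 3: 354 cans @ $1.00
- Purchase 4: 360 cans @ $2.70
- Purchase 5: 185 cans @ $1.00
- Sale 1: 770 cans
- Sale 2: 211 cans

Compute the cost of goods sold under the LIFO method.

Sale 1 (770) [LIFO — newest first]: 185 @ $1.00 + 360 @ $2.70 + 225 @ $1.00 = $1,382.00
Sale 2 (211) [LIFO — newest first]: 129 @ $1.00 + 82 @ $3.20 = $391.40
Total COGS = $1,382.00 + $391.40 = $1,773.40
Ending inventory: 258 @ $2.05 + 57 @ $3.20 = $711.30

COGS = $1,773.40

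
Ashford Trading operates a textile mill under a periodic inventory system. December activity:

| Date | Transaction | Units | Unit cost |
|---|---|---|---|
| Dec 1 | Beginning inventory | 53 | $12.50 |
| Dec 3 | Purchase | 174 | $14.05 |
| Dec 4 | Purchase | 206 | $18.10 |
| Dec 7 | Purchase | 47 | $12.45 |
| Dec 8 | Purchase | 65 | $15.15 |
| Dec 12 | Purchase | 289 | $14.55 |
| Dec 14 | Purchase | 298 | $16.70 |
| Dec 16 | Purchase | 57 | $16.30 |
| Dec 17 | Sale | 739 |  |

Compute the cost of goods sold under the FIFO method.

COGS = $11,228.40

Dec 17, 739 sold [FIFO — oldest first]: 53 @ $12.50 + 174 @ $14.05 + 206 @ $18.10 + 47 @ $12.45 + 65 @ $15.15 + 194 @ $14.55 = $11,228.40
Ending inventory: 95 @ $14.55 + 298 @ $16.70 + 57 @ $16.30 = $7,287.95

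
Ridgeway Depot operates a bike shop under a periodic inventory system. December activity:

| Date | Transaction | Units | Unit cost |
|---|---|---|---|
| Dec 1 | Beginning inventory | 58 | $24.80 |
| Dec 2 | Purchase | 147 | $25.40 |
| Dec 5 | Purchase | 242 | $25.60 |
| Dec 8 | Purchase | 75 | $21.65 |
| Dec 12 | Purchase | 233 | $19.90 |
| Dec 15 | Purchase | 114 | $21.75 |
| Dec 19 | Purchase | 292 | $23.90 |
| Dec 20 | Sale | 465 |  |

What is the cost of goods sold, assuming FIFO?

Dec 20, 465 sold [FIFO — oldest first]: 58 @ $24.80 + 147 @ $25.40 + 242 @ $25.60 + 18 @ $21.65 = $11,757.10
Ending inventory: 57 @ $21.65 + 233 @ $19.90 + 114 @ $21.75 + 292 @ $23.90 = $15,329.05
Check: goods available $27,086.15 = COGS $11,757.10 + ending $15,329.05

COGS = $11,757.10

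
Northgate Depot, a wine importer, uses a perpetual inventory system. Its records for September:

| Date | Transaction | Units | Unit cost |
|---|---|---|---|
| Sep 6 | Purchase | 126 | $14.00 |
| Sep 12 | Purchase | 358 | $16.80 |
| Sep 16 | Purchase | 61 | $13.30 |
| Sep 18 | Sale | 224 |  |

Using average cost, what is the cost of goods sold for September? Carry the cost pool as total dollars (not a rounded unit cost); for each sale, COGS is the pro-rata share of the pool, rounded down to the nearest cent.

After Sep 6: 126 on hand, pool $1,764.00 (≈ $14.0000 each)
After Sep 12: 484 on hand, pool $7,778.40 (≈ $16.0711 each)
After Sep 16: 545 on hand, pool $8,589.70 (≈ $15.7609 each)
Sep 18, sell 224: 224/545 × $8,589.70 → $3,530.44
Ending inventory (cost pool remaining) = $5,059.26

COGS = $3,530.44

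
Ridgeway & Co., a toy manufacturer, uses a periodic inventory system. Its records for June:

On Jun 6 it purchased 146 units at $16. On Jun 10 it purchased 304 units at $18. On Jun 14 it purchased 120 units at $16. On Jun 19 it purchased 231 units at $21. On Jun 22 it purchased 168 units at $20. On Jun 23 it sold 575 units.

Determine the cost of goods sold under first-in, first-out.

Jun 23, 575 sold [FIFO — oldest first]: 146 @ $16 + 304 @ $18 + 120 @ $16 + 5 @ $21 = $9,833
Ending inventory: 226 @ $21 + 168 @ $20 = $8,106

COGS = $9,833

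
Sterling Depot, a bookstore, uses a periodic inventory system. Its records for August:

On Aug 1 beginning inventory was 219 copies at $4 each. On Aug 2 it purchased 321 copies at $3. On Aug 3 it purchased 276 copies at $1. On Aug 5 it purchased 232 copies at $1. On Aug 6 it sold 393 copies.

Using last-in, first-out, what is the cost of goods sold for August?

COGS = $393

Aug 6, 393 sold [LIFO — newest first]: 232 @ $1 + 161 @ $1 = $393
Ending inventory: 219 @ $4 + 321 @ $3 + 115 @ $1 = $1,954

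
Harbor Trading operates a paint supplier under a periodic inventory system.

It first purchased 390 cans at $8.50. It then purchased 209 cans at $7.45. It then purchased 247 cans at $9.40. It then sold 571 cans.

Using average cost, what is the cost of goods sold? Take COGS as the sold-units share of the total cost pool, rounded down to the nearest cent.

COGS = $4,855.42

Sale 1, sell 571: 571/846 × $7,193.85 → $4,855.42
Ending inventory (cost pool remaining) = $2,338.43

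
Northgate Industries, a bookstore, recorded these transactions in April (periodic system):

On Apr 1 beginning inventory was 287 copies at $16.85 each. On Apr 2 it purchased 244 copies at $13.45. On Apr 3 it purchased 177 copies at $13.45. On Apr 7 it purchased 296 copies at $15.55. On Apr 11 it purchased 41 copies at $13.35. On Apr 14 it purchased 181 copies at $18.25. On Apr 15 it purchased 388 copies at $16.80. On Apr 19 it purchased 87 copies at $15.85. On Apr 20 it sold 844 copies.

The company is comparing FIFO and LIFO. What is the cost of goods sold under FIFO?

COGS = $12,613.20

FIFO COGS: 287 @ $16.85 + 244 @ $13.45 + 177 @ $13.45 + 136 @ $15.55 = $12,613.20
LIFO COGS: 87 @ $15.85 + 388 @ $16.80 + 181 @ $18.25 + 41 @ $13.35 + 147 @ $15.55 = $14,033.80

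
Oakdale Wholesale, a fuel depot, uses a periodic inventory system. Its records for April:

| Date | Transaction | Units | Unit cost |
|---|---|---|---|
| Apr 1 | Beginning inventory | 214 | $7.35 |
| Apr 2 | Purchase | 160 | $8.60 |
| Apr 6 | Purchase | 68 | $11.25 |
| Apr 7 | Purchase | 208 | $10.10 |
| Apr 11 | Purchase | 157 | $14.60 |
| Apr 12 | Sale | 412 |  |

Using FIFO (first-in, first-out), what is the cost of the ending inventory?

Apr 12, 412 sold [FIFO — oldest first]: 214 @ $7.35 + 160 @ $8.60 + 38 @ $11.25 = $3,376.40
Ending inventory: 30 @ $11.25 + 208 @ $10.10 + 157 @ $14.60 = $4,730.50

Ending inventory = $4,730.50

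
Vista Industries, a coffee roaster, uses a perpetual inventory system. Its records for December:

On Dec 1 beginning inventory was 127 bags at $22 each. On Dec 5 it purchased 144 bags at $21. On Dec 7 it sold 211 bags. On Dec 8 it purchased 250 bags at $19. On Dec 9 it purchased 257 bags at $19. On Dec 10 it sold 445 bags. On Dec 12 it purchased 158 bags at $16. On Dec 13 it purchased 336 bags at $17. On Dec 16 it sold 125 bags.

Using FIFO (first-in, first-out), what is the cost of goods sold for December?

Dec 7, 211 sold [FIFO — oldest first]: 127 @ $22 + 84 @ $21 = $4,558
Dec 10, 445 sold [FIFO — oldest first]: 60 @ $21 + 250 @ $19 + 135 @ $19 = $8,575
Dec 16, 125 sold [FIFO — oldest first]: 122 @ $19 + 3 @ $16 = $2,366
Total COGS = $4,558 + $8,575 + $2,366 = $15,499
Ending inventory: 155 @ $16 + 336 @ $17 = $8,192
Check: goods available $23,691 = COGS $15,499 + ending $8,192

COGS = $15,499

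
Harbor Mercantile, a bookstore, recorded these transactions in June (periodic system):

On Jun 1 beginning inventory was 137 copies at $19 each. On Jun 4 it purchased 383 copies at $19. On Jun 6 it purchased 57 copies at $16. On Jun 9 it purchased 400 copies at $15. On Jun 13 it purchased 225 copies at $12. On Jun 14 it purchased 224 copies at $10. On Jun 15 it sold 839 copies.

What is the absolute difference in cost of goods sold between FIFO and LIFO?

FIFO COGS: 137 @ $19 + 383 @ $19 + 57 @ $16 + 262 @ $15 = $14,722
LIFO COGS: 224 @ $10 + 225 @ $12 + 390 @ $15 = $10,790
Difference = |$14,722 − $10,790| = $3,932

$3,932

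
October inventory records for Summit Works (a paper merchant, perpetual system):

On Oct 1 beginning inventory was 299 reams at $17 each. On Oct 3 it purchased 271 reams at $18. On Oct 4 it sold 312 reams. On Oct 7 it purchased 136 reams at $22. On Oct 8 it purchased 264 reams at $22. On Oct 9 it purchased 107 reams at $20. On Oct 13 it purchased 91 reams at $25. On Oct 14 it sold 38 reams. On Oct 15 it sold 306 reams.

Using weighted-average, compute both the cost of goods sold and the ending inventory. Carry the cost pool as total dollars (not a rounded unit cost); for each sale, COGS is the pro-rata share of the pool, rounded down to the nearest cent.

COGS = $12,574.92; ending inventory = $10,601.08

After Oct 1: 299 on hand, pool $5,083.00 (≈ $17.0000 each)
After Oct 3: 570 on hand, pool $9,961.00 (≈ $17.4754 each)
Oct 4, sell 312: 312/570 × $9,961.00 → $5,452.33
After Oct 7: 394 on hand, pool $7,500.67 (≈ $19.0372 each)
After Oct 8: 658 on hand, pool $13,308.67 (≈ $20.2259 each)
After Oct 9: 765 on hand, pool $15,448.67 (≈ $20.1943 each)
After Oct 13: 856 on hand, pool $17,723.67 (≈ $20.7052 each)
Oct 14, sell 38: 38/856 × $17,723.67 → $786.79
Oct 15, sell 306: 306/818 × $16,936.88 → $6,335.80
Total COGS = $5,452.33 + $786.79 + $6,335.80 = $12,574.92
Ending inventory (cost pool remaining) = $10,601.08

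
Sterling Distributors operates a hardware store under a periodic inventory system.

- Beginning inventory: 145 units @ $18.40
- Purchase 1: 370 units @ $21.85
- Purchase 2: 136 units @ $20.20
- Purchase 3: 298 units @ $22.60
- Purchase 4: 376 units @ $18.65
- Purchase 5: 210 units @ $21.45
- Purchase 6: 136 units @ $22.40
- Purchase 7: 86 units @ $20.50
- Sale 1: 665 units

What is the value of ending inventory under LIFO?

Ending inventory = $22,901.45

Sale 1 (665) [LIFO — newest first]: 86 @ $20.50 + 136 @ $22.40 + 210 @ $21.45 + 233 @ $18.65 = $13,659.35
Ending inventory: 145 @ $18.40 + 370 @ $21.85 + 136 @ $20.20 + 298 @ $22.60 + 143 @ $18.65 = $22,901.45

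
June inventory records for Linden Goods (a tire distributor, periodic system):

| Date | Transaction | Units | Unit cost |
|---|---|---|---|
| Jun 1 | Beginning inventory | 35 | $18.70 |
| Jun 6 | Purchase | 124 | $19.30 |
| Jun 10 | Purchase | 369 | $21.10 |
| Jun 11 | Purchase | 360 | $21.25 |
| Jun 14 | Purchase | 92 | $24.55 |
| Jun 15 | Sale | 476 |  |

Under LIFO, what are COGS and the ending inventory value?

COGS = $10,415.00; ending inventory = $10,327.20

Jun 15, 476 sold [LIFO — newest first]: 92 @ $24.55 + 360 @ $21.25 + 24 @ $21.10 = $10,415.00
Ending inventory: 35 @ $18.70 + 124 @ $19.30 + 345 @ $21.10 = $10,327.20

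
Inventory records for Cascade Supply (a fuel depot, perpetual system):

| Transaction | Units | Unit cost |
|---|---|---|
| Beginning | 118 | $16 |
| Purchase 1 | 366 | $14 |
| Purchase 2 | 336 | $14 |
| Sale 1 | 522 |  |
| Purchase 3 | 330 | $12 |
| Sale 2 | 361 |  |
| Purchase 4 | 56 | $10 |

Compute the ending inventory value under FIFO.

Ending inventory = $3,764

Sale 1 (522) [FIFO — oldest first]: 118 @ $16 + 366 @ $14 + 38 @ $14 = $7,544
Sale 2 (361) [FIFO — oldest first]: 298 @ $14 + 63 @ $12 = $4,928
Total COGS = $7,544 + $4,928 = $12,472
Ending inventory: 267 @ $12 + 56 @ $10 = $3,764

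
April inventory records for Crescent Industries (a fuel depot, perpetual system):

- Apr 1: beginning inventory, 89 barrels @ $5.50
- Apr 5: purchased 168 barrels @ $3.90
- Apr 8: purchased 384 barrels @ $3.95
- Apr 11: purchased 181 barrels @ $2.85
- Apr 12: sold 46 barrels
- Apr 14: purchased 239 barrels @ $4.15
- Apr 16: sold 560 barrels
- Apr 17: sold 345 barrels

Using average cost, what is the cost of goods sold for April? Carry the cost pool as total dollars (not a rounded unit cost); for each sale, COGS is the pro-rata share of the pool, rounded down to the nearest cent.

After Apr 1: 89 on hand, pool $489.50 (≈ $5.5000 each)
After Apr 5: 257 on hand, pool $1,144.70 (≈ $4.4541 each)
After Apr 8: 641 on hand, pool $2,661.50 (≈ $4.1521 each)
After Apr 11: 822 on hand, pool $3,177.35 (≈ $3.8654 each)
Apr 12, sell 46: 46/822 × $3,177.35 → $177.80
After Apr 14: 1015 on hand, pool $3,991.40 (≈ $3.9324 each)
Apr 16, sell 560: 560/1015 × $3,991.40 → $2,202.15
Apr 17, sell 345: 345/455 × $1,789.25 → $1,356.68
Total COGS = $177.80 + $2,202.15 + $1,356.68 = $3,736.63
Ending inventory (cost pool remaining) = $432.57
Check: goods available $4,169.20 = COGS $3,736.63 + ending $432.57

COGS = $3,736.63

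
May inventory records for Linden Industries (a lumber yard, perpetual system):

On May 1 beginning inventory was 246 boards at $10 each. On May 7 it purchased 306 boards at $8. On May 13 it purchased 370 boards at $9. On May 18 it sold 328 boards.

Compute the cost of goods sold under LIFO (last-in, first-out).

COGS = $2,952

May 18, 328 sold [LIFO — newest first]: 328 @ $9 = $2,952
Ending inventory: 246 @ $10 + 306 @ $8 + 42 @ $9 = $5,286
Check: goods available $8,238 = COGS $2,952 + ending $5,286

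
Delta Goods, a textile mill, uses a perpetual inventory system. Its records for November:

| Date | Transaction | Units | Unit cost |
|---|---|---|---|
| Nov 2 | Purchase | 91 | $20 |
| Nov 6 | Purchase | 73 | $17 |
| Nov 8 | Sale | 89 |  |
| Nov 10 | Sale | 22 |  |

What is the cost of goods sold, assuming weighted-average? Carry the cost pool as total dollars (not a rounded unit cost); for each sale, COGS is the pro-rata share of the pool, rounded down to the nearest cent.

COGS = $2,071.77

After Nov 2: 91 on hand, pool $1,820.00 (≈ $20.0000 each)
After Nov 6: 164 on hand, pool $3,061.00 (≈ $18.6646 each)
Nov 8, sell 89: 89/164 × $3,061.00 → $1,661.15
Nov 10, sell 22: 22/75 × $1,399.85 → $410.62
Total COGS = $1,661.15 + $410.62 = $2,071.77
Ending inventory (cost pool remaining) = $989.23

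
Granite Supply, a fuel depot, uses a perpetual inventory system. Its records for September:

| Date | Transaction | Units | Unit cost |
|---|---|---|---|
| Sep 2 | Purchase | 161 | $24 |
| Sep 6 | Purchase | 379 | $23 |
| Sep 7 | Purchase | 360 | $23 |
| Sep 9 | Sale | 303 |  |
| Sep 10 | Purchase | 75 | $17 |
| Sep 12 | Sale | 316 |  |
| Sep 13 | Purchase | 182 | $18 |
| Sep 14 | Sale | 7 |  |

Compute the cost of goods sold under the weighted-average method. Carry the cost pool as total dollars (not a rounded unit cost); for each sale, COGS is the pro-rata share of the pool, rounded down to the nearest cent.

COGS = $14,276.60

After Sep 2: 161 on hand, pool $3,864.00 (≈ $24.0000 each)
After Sep 6: 540 on hand, pool $12,581.00 (≈ $23.2981 each)
After Sep 7: 900 on hand, pool $20,861.00 (≈ $23.1789 each)
Sep 9, sell 303: 303/900 × $20,861.00 → $7,023.20
After Sep 10: 672 on hand, pool $15,112.80 (≈ $22.4893 each)
Sep 12, sell 316: 316/672 × $15,112.80 → $7,106.61
After Sep 13: 538 on hand, pool $11,282.19 (≈ $20.9706 each)
Sep 14, sell 7: 7/538 × $11,282.19 → $146.79
Total COGS = $7,023.20 + $7,106.61 + $146.79 = $14,276.60
Ending inventory (cost pool remaining) = $11,135.40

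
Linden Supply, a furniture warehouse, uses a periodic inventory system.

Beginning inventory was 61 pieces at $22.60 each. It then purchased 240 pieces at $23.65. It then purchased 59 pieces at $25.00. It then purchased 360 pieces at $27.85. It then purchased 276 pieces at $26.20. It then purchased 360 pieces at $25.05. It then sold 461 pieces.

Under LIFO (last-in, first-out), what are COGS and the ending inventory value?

COGS = $11,664.20; ending inventory = $23,140.60

Sale 1 (461) [LIFO — newest first]: 360 @ $25.05 + 101 @ $26.20 = $11,664.20
Ending inventory: 61 @ $22.60 + 240 @ $23.65 + 59 @ $25.00 + 360 @ $27.85 + 175 @ $26.20 = $23,140.60
Check: goods available $34,804.80 = COGS $11,664.20 + ending $23,140.60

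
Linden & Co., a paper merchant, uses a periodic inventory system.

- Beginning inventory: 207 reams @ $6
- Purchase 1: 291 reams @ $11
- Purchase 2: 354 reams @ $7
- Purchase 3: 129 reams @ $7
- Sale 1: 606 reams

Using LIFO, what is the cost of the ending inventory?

Ending inventory = $3,090

Sale 1 (606) [LIFO — newest first]: 129 @ $7 + 354 @ $7 + 123 @ $11 = $4,734
Ending inventory: 207 @ $6 + 168 @ $11 = $3,090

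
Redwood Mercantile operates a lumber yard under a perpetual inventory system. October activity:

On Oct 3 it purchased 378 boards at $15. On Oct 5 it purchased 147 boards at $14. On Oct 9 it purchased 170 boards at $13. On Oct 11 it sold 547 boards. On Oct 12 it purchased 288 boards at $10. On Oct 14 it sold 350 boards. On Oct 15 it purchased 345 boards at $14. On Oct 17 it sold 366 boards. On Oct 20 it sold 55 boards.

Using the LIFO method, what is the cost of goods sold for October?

COGS = $17,498

Oct 11, 547 sold [LIFO — newest first]: 170 @ $13 + 147 @ $14 + 230 @ $15 = $7,718
Oct 14, 350 sold [LIFO — newest first]: 288 @ $10 + 62 @ $15 = $3,810
Oct 17, 366 sold [LIFO — newest first]: 345 @ $14 + 21 @ $15 = $5,145
Oct 20, 55 sold [LIFO — newest first]: 55 @ $15 = $825
Total COGS = $7,718 + $3,810 + $5,145 + $825 = $17,498
Ending inventory: 10 @ $15 = $150
Check: goods available $17,648 = COGS $17,498 + ending $150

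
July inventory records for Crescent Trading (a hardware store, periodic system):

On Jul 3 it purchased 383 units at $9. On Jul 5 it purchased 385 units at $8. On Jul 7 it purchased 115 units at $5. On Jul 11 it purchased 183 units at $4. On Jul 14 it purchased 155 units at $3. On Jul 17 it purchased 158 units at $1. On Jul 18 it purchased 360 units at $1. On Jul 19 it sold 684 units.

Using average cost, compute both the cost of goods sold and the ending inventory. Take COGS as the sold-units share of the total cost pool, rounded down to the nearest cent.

Jul 19, sell 684: 684/1739 × $8,817.00 → $3,467.98
Ending inventory (cost pool remaining) = $5,349.02
Check: goods available $8,817.00 = COGS $3,467.98 + ending $5,349.02

COGS = $3,467.98; ending inventory = $5,349.02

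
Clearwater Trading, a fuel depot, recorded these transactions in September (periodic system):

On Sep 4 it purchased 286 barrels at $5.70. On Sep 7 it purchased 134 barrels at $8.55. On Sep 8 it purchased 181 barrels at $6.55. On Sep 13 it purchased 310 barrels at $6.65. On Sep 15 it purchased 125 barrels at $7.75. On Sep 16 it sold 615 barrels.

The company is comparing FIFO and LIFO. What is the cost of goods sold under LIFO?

FIFO COGS: 286 @ $5.70 + 134 @ $8.55 + 181 @ $6.55 + 14 @ $6.65 = $4,054.55
LIFO COGS: 125 @ $7.75 + 310 @ $6.65 + 180 @ $6.55 = $4,209.25

COGS = $4,209.25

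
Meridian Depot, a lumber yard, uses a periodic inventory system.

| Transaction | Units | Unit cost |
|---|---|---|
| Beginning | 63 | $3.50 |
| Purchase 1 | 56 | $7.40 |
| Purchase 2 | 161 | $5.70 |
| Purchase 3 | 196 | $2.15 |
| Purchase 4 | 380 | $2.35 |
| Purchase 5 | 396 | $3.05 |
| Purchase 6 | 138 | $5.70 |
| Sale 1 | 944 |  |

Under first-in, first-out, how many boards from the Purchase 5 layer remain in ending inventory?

308

Sale 1 (944) [FIFO — oldest first]: 63 @ $3.50 + 56 @ $7.40 + 161 @ $5.70 + 196 @ $2.15 + 380 @ $2.35 + 88 @ $3.05 = $3,135.40
Ending inventory: 308 @ $3.05 + 138 @ $5.70 = $1,726.00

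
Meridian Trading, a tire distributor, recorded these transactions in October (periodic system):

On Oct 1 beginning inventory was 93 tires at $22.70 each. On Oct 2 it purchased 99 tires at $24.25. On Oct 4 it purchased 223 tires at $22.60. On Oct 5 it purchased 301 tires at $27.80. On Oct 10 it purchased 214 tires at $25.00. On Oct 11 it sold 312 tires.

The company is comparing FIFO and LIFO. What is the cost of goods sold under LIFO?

FIFO COGS: 93 @ $22.70 + 99 @ $24.25 + 120 @ $22.60 = $7,223.85
LIFO COGS: 214 @ $25.00 + 98 @ $27.80 = $8,074.40

COGS = $8,074.40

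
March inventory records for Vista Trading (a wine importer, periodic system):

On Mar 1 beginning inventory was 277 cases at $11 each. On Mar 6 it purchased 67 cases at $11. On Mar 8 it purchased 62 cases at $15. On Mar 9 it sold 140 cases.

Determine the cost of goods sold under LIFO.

COGS = $1,788

Mar 9, 140 sold [LIFO — newest first]: 62 @ $15 + 67 @ $11 + 11 @ $11 = $1,788
Ending inventory: 266 @ $11 = $2,926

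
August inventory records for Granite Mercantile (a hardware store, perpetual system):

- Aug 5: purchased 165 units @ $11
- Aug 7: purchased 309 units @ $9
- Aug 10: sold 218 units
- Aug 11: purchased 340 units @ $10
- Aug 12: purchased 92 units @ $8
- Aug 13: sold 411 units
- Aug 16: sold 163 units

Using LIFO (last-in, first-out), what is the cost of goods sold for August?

COGS = $7,478

Aug 10, 218 sold [LIFO — newest first]: 218 @ $9 = $1,962
Aug 13, 411 sold [LIFO — newest first]: 92 @ $8 + 319 @ $10 = $3,926
Aug 16, 163 sold [LIFO — newest first]: 21 @ $10 + 91 @ $9 + 51 @ $11 = $1,590
Total COGS = $1,962 + $3,926 + $1,590 = $7,478
Ending inventory: 114 @ $11 = $1,254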